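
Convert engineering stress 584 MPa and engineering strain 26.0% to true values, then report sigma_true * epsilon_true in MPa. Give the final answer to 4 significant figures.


sigma_true = sigma_eng * (1 + epsilon_eng)
sigma_true = 584 * (1 + 0.26) = 735.84 MPa
epsilon_true = ln(1 + epsilon_eng)
epsilon_true = ln(1 + 0.26) = 0.231112
sigma_true * epsilon_true = 735.84 * 0.231112 = 170.1 MPa


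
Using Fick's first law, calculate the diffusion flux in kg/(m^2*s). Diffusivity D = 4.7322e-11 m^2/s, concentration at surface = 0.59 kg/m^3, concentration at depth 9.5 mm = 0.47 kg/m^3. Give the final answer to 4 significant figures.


J = -D * (dC/dx) = D * (C1 - C2) / dx
J = 4.7322e-11 * (0.59 - 0.47) / 9.5e-03
J = 5.978e-10 kg/(m^2*s)


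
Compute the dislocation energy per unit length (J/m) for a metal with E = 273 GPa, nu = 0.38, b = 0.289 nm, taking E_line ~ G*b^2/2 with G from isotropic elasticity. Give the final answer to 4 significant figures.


Step 1: G = E / (2*(1+nu))
G = 273 / (2*(1+0.38)) = 98.913 GPa = 9.8913e+10 Pa
Step 2: E_line = G*b^2/2
b = 0.289 nm = 2.89e-10 m
E_line = 0.5 * 9.8913e+10 * (2.89e-10)^2 = 4.131e-09 J/m


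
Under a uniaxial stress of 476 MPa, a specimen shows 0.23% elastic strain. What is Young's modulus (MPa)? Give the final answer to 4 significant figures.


E = sigma / epsilon
epsilon = 0.23% = 2.3e-03
E = 476 / 2.3e-03
E = 207000 MPa


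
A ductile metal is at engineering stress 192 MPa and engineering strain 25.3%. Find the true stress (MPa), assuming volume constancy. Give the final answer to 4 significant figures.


sigma_true = sigma_eng * (1 + epsilon_eng)
sigma_true = 192 * (1 + 0.253)
sigma_true = 240.6 MPa


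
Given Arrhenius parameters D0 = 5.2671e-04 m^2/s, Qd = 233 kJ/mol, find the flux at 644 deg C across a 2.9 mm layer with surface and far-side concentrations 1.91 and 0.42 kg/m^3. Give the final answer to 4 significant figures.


Step 1: D = D0 * exp(-Qd/(R*T))
T = 644 + 273.15 = 917.15 K
D = 5.2671e-04 * exp(-233e3 / (8.314 * 917.15)) = 2.82484e-17 m^2/s
Step 2: J = D * (C1 - C2) / dx
J = 2.82484e-17 * (1.91 - 0.42) / 2.9e-03
J = 1.451e-14 kg/(m^2*s)


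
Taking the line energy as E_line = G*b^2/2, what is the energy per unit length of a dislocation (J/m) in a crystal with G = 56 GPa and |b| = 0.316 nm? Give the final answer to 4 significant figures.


E = G*b^2/2
b = 0.316 nm = 3.16e-10 m
G = 56 GPa = 5.6e+10 Pa
E = 0.5 * 5.6e+10 * (3.16e-10)^2
E = 2.796e-09 J/m


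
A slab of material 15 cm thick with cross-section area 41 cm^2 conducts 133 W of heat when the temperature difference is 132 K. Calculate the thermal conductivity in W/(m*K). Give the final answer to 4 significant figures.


k = Q*L / (A*dT)
L = 0.15 m, A = 4.1e-03 m^2
k = 133 * 0.15 / (4.1e-03 * 132)
k = 36.86 W/(m*K)


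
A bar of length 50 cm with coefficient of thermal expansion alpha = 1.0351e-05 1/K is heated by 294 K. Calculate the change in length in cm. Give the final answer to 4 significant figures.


dL = L0 * alpha * dT
dL = 50 * 1.0351e-05 * 294
dL = 0.1522 cm


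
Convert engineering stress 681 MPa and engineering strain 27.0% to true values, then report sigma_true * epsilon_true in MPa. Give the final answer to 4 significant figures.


sigma_true = sigma_eng * (1 + epsilon_eng)
sigma_true = 681 * (1 + 0.27) = 864.87 MPa
epsilon_true = ln(1 + epsilon_eng)
epsilon_true = ln(1 + 0.27) = 0.239017
sigma_true * epsilon_true = 864.87 * 0.239017 = 206.7 MPa


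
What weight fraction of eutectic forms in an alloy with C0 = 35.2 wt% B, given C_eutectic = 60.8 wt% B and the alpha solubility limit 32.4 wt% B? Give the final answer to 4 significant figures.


f_primary = (C_e - C0) / (C_e - C_alpha_max)
f_primary = (60.8 - 35.2) / (60.8 - 32.4)
f_primary = 0.901408
f_eutectic = 1 - 0.901408 = 0.09859


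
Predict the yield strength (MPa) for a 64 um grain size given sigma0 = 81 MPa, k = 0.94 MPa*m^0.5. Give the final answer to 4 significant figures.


sigma_y = sigma0 + k / sqrt(d)
d = 64 um = 6.4e-05 m
sigma_y = 81 + 0.94 / sqrt(6.4e-05)
sigma_y = 198.5 MPa


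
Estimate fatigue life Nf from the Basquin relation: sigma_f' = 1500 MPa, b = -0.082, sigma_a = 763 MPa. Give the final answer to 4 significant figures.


sigma_a = sigma_f' * (2*Nf)^b
2*Nf = (sigma_a / sigma_f')^(1/b)
2*Nf = (763 / 1500)^(1/-0.082)
2*Nf = 3802.61
Nf = 1901 cycles


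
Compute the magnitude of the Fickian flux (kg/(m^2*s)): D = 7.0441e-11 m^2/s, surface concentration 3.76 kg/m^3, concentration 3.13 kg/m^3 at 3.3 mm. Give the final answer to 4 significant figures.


J = -D * (dC/dx) = D * (C1 - C2) / dx
J = 7.0441e-11 * (3.76 - 3.13) / 3.3e-03
J = 1.345e-08 kg/(m^2*s)


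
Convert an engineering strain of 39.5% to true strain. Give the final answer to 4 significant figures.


epsilon_true = ln(1 + epsilon_eng)
epsilon_true = ln(1 + 0.395)
epsilon_true = 0.3329


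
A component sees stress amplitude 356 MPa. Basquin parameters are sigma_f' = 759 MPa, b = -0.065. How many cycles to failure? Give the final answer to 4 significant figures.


sigma_a = sigma_f' * (2*Nf)^b
2*Nf = (sigma_a / sigma_f')^(1/b)
2*Nf = (356 / 759)^(1/-0.065)
2*Nf = 114376
Nf = 57190 cycles


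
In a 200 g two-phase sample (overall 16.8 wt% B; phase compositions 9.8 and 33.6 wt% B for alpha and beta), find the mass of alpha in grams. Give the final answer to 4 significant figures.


f_alpha = (C_beta - C0) / (C_beta - C_alpha)
f_alpha = (33.6 - 16.8) / (33.6 - 9.8) = 0.705882
m_alpha = f_alpha * m_total = 0.705882 * 200 = 141.2 g


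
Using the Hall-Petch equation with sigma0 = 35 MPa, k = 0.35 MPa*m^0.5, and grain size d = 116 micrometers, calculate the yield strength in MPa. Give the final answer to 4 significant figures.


sigma_y = sigma0 + k / sqrt(d)
d = 116 um = 1.16e-04 m
sigma_y = 35 + 0.35 / sqrt(1.16e-04)
sigma_y = 67.5 MPa


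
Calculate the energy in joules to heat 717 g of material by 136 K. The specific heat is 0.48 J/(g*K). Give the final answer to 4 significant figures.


Q = m * cp * dT
Q = 717 * 0.48 * 136
Q = 46810 J


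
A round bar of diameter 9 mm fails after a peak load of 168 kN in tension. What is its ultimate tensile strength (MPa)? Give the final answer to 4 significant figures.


A0 = pi*(d/2)^2 = pi*(9/2)^2 = 63.6173 mm^2
UTS = F_max / A0 = 168*1000 / 63.6173
UTS = 2641 MPa


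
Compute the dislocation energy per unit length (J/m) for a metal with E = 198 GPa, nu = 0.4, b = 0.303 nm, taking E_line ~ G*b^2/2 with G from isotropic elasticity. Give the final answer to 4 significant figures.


Step 1: G = E / (2*(1+nu))
G = 198 / (2*(1+0.4)) = 70.7143 GPa = 7.07143e+10 Pa
Step 2: E_line = G*b^2/2
b = 0.303 nm = 3.03e-10 m
E_line = 0.5 * 7.07143e+10 * (3.03e-10)^2 = 3.246e-09 J/m


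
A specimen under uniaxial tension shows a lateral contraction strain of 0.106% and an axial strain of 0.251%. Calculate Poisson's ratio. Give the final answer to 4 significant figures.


nu = -epsilon_lat / epsilon_axial
Lateral strain is contraction (negative), so using magnitudes:
nu = 0.106 / 0.251
nu = 0.4223


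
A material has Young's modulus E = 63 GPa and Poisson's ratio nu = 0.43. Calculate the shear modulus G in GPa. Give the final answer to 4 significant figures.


G = E / (2*(1+nu))
G = 63 / (2*(1+0.43))
G = 22.03 GPa


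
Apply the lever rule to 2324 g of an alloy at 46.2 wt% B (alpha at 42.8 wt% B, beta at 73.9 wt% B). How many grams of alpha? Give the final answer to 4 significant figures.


f_alpha = (C_beta - C0) / (C_beta - C_alpha)
f_alpha = (73.9 - 46.2) / (73.9 - 42.8) = 0.890675
m_alpha = f_alpha * m_total = 0.890675 * 2324 = 2070 g


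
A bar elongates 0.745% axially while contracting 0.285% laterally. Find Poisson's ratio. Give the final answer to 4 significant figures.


nu = -epsilon_lat / epsilon_axial
Lateral strain is contraction (negative), so using magnitudes:
nu = 0.285 / 0.745
nu = 0.3826


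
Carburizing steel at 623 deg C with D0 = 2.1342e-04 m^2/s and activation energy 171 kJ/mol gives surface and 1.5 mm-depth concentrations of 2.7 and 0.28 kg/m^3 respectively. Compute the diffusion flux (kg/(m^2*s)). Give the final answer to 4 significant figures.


Step 1: D = D0 * exp(-Qd/(R*T))
T = 623 + 273.15 = 896.15 K
D = 2.1342e-04 * exp(-171e3 / (8.314 * 896.15)) = 2.29962e-14 m^2/s
Step 2: J = D * (C1 - C2) / dx
J = 2.29962e-14 * (2.7 - 0.28) / 1.5e-03
J = 3.71e-11 kg/(m^2*s)


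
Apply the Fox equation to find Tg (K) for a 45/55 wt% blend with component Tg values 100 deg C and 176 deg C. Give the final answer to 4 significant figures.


1/Tg = w1/Tg1 + w2/Tg2 (in Kelvin)
Tg1 = 373.15 K, Tg2 = 449.15 K
1/Tg = 0.45/373.15 + 0.55/449.15
Tg = 411.4 K


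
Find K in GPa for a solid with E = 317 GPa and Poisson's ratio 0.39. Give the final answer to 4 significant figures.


K = E / (3*(1-2*nu))
K = 317 / (3*(1-2*0.39))
K = 480.3 GPa


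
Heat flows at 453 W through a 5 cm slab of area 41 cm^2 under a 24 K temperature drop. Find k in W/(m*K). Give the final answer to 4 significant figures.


k = Q*L / (A*dT)
L = 0.05 m, A = 4.1e-03 m^2
k = 453 * 0.05 / (4.1e-03 * 24)
k = 230.2 W/(m*K)


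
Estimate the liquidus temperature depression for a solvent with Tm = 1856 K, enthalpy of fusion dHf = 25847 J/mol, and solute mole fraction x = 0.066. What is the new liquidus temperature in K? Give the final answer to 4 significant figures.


dT = R*Tm^2*x / dHf
dT = 8.314 * 1856^2 * 0.066 / 25847
dT = 73.1307 K
T_new = 1856 - 73.1307 = 1783 K


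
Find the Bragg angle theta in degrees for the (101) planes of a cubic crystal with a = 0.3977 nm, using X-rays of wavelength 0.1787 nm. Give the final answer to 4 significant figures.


d = a / sqrt(h^2+k^2+l^2)
d = 0.3977 / sqrt(2) = 0.281216 nm
lambda = 2*d*sin(theta)  =>  sin(theta) = lambda / (2*d)
sin(theta) = 0.1787 / (2 * 0.281216) = 0.317727
theta = 18.53 deg


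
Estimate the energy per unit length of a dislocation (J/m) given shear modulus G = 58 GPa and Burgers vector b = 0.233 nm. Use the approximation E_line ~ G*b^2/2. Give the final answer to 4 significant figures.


E = G*b^2/2
b = 0.233 nm = 2.33e-10 m
G = 58 GPa = 5.8e+10 Pa
E = 0.5 * 5.8e+10 * (2.33e-10)^2
E = 1.574e-09 J/m


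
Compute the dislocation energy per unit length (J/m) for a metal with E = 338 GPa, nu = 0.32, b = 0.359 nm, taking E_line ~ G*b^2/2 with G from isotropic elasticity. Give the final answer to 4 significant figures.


Step 1: G = E / (2*(1+nu))
G = 338 / (2*(1+0.32)) = 128.03 GPa = 1.2803e+11 Pa
Step 2: E_line = G*b^2/2
b = 0.359 nm = 3.59e-10 m
E_line = 0.5 * 1.2803e+11 * (3.59e-10)^2 = 8.25e-09 J/m


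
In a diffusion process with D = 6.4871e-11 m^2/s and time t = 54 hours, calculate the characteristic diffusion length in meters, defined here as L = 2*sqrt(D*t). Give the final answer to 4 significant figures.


t = 54 hr = 194400 s
Diffusion length = 2*sqrt(D*t)
= 2*sqrt(6.4871e-11 * 194400)
= 7.102e-03 m


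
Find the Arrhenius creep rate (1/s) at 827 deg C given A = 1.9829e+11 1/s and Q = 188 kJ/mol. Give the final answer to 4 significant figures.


rate = A * exp(-Q / (R*T))
T = 827 + 273.15 = 1100.15 K
rate = 1.9829e+11 * exp(-188e3 / (8.314 * 1100.15))
rate = 234.9 1/s


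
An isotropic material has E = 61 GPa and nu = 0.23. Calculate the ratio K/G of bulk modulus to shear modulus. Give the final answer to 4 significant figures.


G = E / (2*(1+nu))
G = 61 / (2*(1+0.23)) = 24.7967 GPa
K = E / (3*(1-2*nu))
K = 61 / (3*(1-2*0.23)) = 37.6543 GPa
K/G = 37.6543 / 24.7967 = 1.519


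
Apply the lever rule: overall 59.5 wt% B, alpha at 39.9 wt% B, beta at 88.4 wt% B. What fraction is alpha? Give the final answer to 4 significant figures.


f_alpha = (C_beta - C0) / (C_beta - C_alpha)
f_alpha = (88.4 - 59.5) / (88.4 - 39.9)
f_alpha = 0.5959


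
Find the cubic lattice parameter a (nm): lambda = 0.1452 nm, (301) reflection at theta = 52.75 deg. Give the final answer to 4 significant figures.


d = lambda / (2*sin(theta))
d = 0.1452 / (2*sin(52.75 deg))
d = 0.0912058 nm
a = d * sqrt(h^2+k^2+l^2) = 0.0912058 * sqrt(10)
a = 0.2884 nm


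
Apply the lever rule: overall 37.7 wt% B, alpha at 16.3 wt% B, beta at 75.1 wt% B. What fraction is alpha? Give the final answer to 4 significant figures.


f_alpha = (C_beta - C0) / (C_beta - C_alpha)
f_alpha = (75.1 - 37.7) / (75.1 - 16.3)
f_alpha = 0.6361


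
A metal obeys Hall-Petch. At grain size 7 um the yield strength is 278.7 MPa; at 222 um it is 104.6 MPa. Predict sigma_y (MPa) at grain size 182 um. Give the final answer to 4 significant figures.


sigma_y = sigma0 + k / sqrt(d)
1/sqrt(d1) = 1/sqrt(7e-06) = 377.964;  1/sqrt(d2) = 67.1156
k = (sigma1 - sigma2) / (1/sqrt(d1) - 1/sqrt(d2)) = (278.7 - 104.6) / (377.964 - 67.1156) = 0.560079 MPa*m^0.5
sigma0 = sigma1 - k/sqrt(d1) = 278.7 - 0.560079*377.964 = 67.0099 MPa
sigma_y(d3) = 67.0099 + 0.560079 / sqrt(1.82e-04) = 108.5 MPa


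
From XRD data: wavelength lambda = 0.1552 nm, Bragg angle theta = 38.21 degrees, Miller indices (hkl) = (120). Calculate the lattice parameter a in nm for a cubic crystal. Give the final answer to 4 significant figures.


d = lambda / (2*sin(theta))
d = 0.1552 / (2*sin(38.21 deg))
d = 0.125456 nm
a = d * sqrt(h^2+k^2+l^2) = 0.125456 * sqrt(5)
a = 0.2805 nm


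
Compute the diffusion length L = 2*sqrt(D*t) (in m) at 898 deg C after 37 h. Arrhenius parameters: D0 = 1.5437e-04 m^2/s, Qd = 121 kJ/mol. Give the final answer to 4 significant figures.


Step 1: D = D0 * exp(-Qd/(R*T))
T = 1171.15 K
D = 1.5437e-04 * exp(-121e3 / (8.314 * 1171.15)) = 6.18911e-10 m^2/s
Step 2: L = 2*sqrt(D*t)
t = 37 h = 133200 s
L = 2*sqrt(6.18911e-10 * 133200) = 0.01816 m


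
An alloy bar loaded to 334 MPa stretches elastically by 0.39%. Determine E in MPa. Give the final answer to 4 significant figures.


E = sigma / epsilon
epsilon = 0.39% = 3.9e-03
E = 334 / 3.9e-03
E = 85640 MPa


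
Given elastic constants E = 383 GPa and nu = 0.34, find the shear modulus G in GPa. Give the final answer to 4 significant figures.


G = E / (2*(1+nu))
G = 383 / (2*(1+0.34))
G = 142.9 GPa


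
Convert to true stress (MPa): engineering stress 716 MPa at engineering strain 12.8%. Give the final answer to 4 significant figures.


sigma_true = sigma_eng * (1 + epsilon_eng)
sigma_true = 716 * (1 + 0.128)
sigma_true = 807.6 MPa


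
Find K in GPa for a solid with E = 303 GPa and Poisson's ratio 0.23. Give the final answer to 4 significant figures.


K = E / (3*(1-2*nu))
K = 303 / (3*(1-2*0.23))
K = 187 GPa


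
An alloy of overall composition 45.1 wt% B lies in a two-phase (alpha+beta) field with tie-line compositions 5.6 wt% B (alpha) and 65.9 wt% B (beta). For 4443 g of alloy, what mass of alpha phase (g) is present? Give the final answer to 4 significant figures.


f_alpha = (C_beta - C0) / (C_beta - C_alpha)
f_alpha = (65.9 - 45.1) / (65.9 - 5.6) = 0.344942
m_alpha = f_alpha * m_total = 0.344942 * 4443 = 1533 g


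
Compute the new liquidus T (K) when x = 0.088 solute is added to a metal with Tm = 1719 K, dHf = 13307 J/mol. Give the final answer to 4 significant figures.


dT = R*Tm^2*x / dHf
dT = 8.314 * 1719^2 * 0.088 / 13307
dT = 162.467 K
T_new = 1719 - 162.467 = 1557 K


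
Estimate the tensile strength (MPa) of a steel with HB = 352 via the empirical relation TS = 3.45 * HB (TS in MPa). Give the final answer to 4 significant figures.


TS (MPa) = 3.45 * HB
TS = 3.45 * 352
TS = 1214 MPa


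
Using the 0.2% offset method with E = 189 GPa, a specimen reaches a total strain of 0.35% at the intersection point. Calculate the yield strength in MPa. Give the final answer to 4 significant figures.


Offset strain = 0.002
Elastic strain at yield = total_strain - offset = 3.5e-03 - 0.002 = 1.5e-03
sigma_y = E * elastic_strain = 189000 * 1.5e-03
sigma_y = 283.5 MPa


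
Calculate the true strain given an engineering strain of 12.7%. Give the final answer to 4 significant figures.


epsilon_true = ln(1 + epsilon_eng)
epsilon_true = ln(1 + 0.127)
epsilon_true = 0.1196


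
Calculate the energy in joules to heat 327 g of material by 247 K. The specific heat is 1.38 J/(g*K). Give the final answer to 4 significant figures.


Q = m * cp * dT
Q = 327 * 1.38 * 247
Q = 111500 J


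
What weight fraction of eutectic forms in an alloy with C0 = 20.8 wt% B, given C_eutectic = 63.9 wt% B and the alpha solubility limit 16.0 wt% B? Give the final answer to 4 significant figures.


f_primary = (C_e - C0) / (C_e - C_alpha_max)
f_primary = (63.9 - 20.8) / (63.9 - 16.0)
f_primary = 0.899791
f_eutectic = 1 - 0.899791 = 0.1002


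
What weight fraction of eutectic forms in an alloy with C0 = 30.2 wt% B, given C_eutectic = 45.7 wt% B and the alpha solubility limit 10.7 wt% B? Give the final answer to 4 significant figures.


f_primary = (C_e - C0) / (C_e - C_alpha_max)
f_primary = (45.7 - 30.2) / (45.7 - 10.7)
f_primary = 0.442857
f_eutectic = 1 - 0.442857 = 0.5571


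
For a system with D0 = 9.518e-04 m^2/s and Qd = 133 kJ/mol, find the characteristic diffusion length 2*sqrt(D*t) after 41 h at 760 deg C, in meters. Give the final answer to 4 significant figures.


Step 1: D = D0 * exp(-Qd/(R*T))
T = 1033.15 K
D = 9.518e-04 * exp(-133e3 / (8.314 * 1033.15)) = 1.79476e-10 m^2/s
Step 2: L = 2*sqrt(D*t)
t = 41 h = 147600 s
L = 2*sqrt(1.79476e-10 * 147600) = 0.01029 m


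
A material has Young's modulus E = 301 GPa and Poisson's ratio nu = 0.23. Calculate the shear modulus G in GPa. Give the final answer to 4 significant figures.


G = E / (2*(1+nu))
G = 301 / (2*(1+0.23))
G = 122.4 GPa


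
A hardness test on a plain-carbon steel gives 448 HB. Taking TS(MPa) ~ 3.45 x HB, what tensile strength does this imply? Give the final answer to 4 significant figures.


TS (MPa) = 3.45 * HB
TS = 3.45 * 448
TS = 1546 MPa


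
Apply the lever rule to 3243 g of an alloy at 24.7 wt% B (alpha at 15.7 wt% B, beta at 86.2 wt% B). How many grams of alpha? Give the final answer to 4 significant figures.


f_alpha = (C_beta - C0) / (C_beta - C_alpha)
f_alpha = (86.2 - 24.7) / (86.2 - 15.7) = 0.87234
m_alpha = f_alpha * m_total = 0.87234 * 3243 = 2829 g


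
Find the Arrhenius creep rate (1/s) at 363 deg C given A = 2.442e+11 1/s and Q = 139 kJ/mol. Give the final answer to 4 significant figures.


rate = A * exp(-Q / (R*T))
T = 363 + 273.15 = 636.15 K
rate = 2.442e+11 * exp(-139e3 / (8.314 * 636.15))
rate = 0.9418 1/s


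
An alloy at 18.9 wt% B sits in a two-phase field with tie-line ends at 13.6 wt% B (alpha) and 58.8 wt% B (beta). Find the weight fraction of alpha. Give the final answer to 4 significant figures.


f_alpha = (C_beta - C0) / (C_beta - C_alpha)
f_alpha = (58.8 - 18.9) / (58.8 - 13.6)
f_alpha = 0.8827


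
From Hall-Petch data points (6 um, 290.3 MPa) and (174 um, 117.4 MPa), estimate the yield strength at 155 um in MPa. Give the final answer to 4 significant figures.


sigma_y = sigma0 + k / sqrt(d)
1/sqrt(d1) = 1/sqrt(6e-06) = 408.248;  1/sqrt(d2) = 75.8098
k = (sigma1 - sigma2) / (1/sqrt(d1) - 1/sqrt(d2)) = (290.3 - 117.4) / (408.248 - 75.8098) = 0.520096 MPa*m^0.5
sigma0 = sigma1 - k/sqrt(d1) = 290.3 - 0.520096*408.248 = 77.9716 MPa
sigma_y(d3) = 77.9716 + 0.520096 / sqrt(1.55e-04) = 119.7 MPa


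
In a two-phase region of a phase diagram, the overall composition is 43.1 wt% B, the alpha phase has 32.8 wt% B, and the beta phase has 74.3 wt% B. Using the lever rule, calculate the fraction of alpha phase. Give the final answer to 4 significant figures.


f_alpha = (C_beta - C0) / (C_beta - C_alpha)
f_alpha = (74.3 - 43.1) / (74.3 - 32.8)
f_alpha = 0.7518


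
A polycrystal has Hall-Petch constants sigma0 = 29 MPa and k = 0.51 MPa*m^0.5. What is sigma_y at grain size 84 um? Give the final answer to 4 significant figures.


sigma_y = sigma0 + k / sqrt(d)
d = 84 um = 8.4e-05 m
sigma_y = 29 + 0.51 / sqrt(8.4e-05)
sigma_y = 84.65 MPa


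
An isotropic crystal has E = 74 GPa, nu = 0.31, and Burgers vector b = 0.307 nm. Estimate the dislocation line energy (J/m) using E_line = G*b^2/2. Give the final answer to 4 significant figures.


Step 1: G = E / (2*(1+nu))
G = 74 / (2*(1+0.31)) = 28.2443 GPa = 2.82443e+10 Pa
Step 2: E_line = G*b^2/2
b = 0.307 nm = 3.07e-10 m
E_line = 0.5 * 2.82443e+10 * (3.07e-10)^2 = 1.331e-09 J/m


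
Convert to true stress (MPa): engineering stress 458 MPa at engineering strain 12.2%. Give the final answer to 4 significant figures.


sigma_true = sigma_eng * (1 + epsilon_eng)
sigma_true = 458 * (1 + 0.122)
sigma_true = 513.9 MPa


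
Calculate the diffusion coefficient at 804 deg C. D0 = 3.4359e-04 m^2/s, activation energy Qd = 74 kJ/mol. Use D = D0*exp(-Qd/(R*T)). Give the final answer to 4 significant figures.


D = D0 * exp(-Qd / (R*T))
T = 1077.15 K
D = 3.4359e-04 * exp(-74e3 / (8.314 * 1077.15))
D = 8.859e-08 m^2/s


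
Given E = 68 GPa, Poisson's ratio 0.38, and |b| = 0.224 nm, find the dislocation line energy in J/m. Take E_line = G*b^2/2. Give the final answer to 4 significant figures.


Step 1: G = E / (2*(1+nu))
G = 68 / (2*(1+0.38)) = 24.6377 GPa = 2.46377e+10 Pa
Step 2: E_line = G*b^2/2
b = 0.224 nm = 2.24e-10 m
E_line = 0.5 * 2.46377e+10 * (2.24e-10)^2 = 6.181e-10 J/m


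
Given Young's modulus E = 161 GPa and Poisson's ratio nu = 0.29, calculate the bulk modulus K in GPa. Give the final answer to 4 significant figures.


K = E / (3*(1-2*nu))
K = 161 / (3*(1-2*0.29))
K = 127.8 GPa


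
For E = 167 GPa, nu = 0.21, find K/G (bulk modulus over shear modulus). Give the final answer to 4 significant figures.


G = E / (2*(1+nu))
G = 167 / (2*(1+0.21)) = 69.0083 GPa
K = E / (3*(1-2*nu))
K = 167 / (3*(1-2*0.21)) = 95.977 GPa
K/G = 95.977 / 69.0083 = 1.391


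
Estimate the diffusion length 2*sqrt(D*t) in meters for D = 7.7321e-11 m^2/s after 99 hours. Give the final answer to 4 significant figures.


t = 99 hr = 356400 s
Diffusion length = 2*sqrt(D*t)
= 2*sqrt(7.7321e-11 * 356400)
= 0.0105 m


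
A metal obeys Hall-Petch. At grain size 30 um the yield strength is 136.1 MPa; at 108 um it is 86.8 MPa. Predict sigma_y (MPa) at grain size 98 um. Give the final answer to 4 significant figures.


sigma_y = sigma0 + k / sqrt(d)
1/sqrt(d1) = 1/sqrt(3e-05) = 182.574;  1/sqrt(d2) = 96.225
k = (sigma1 - sigma2) / (1/sqrt(d1) - 1/sqrt(d2)) = (136.1 - 86.8) / (182.574 - 96.225) = 0.570938 MPa*m^0.5
sigma0 = sigma1 - k/sqrt(d1) = 136.1 - 0.570938*182.574 = 31.8615 MPa
sigma_y(d3) = 31.8615 + 0.570938 / sqrt(9.8e-05) = 89.53 MPa


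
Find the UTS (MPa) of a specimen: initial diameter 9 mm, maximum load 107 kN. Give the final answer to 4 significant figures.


A0 = pi*(d/2)^2 = pi*(9/2)^2 = 63.6173 mm^2
UTS = F_max / A0 = 107*1000 / 63.6173
UTS = 1682 MPa


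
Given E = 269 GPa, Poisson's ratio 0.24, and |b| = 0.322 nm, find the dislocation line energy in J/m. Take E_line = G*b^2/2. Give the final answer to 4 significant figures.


Step 1: G = E / (2*(1+nu))
G = 269 / (2*(1+0.24)) = 108.468 GPa = 1.08468e+11 Pa
Step 2: E_line = G*b^2/2
b = 0.322 nm = 3.22e-10 m
E_line = 0.5 * 1.08468e+11 * (3.22e-10)^2 = 5.623e-09 J/m


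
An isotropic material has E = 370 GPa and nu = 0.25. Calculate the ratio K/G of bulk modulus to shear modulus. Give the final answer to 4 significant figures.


G = E / (2*(1+nu))
G = 370 / (2*(1+0.25)) = 148 GPa
K = E / (3*(1-2*nu))
K = 370 / (3*(1-2*0.25)) = 246.667 GPa
K/G = 246.667 / 148 = 1.667


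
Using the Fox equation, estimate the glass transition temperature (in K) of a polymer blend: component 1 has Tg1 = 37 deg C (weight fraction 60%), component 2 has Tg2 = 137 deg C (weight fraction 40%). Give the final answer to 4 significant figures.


1/Tg = w1/Tg1 + w2/Tg2 (in Kelvin)
Tg1 = 310.15 K, Tg2 = 410.15 K
1/Tg = 0.6/310.15 + 0.4/410.15
Tg = 343.7 K


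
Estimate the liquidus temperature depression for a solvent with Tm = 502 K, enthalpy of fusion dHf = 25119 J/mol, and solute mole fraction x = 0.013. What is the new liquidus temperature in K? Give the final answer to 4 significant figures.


dT = R*Tm^2*x / dHf
dT = 8.314 * 502^2 * 0.013 / 25119
dT = 1.08432 K
T_new = 502 - 1.08432 = 500.9 K


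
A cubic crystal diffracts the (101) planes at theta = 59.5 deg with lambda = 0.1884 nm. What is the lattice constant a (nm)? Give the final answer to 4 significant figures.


d = lambda / (2*sin(theta))
d = 0.1884 / (2*sin(59.5 deg))
d = 0.109328 nm
a = d * sqrt(h^2+k^2+l^2) = 0.109328 * sqrt(2)
a = 0.1546 nm


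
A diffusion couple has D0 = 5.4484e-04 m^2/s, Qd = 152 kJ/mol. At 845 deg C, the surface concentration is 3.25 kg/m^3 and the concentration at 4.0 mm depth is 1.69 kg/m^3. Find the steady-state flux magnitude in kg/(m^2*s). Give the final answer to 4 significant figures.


Step 1: D = D0 * exp(-Qd/(R*T))
T = 845 + 273.15 = 1118.15 K
D = 5.4484e-04 * exp(-152e3 / (8.314 * 1118.15)) = 4.31814e-11 m^2/s
Step 2: J = D * (C1 - C2) / dx
J = 4.31814e-11 * (3.25 - 1.69) / 4e-03
J = 1.684e-08 kg/(m^2*s)


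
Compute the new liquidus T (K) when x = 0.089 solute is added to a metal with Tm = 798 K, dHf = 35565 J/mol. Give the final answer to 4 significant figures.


dT = R*Tm^2*x / dHf
dT = 8.314 * 798^2 * 0.089 / 35565
dT = 13.249 K
T_new = 798 - 13.249 = 784.8 K


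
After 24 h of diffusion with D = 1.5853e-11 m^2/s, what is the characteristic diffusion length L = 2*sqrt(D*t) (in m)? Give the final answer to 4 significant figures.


t = 24 hr = 86400 s
Diffusion length = 2*sqrt(D*t)
= 2*sqrt(1.5853e-11 * 86400)
= 2.341e-03 m


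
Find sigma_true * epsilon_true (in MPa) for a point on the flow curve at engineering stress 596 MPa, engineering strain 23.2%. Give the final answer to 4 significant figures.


sigma_true = sigma_eng * (1 + epsilon_eng)
sigma_true = 596 * (1 + 0.232) = 734.272 MPa
epsilon_true = ln(1 + epsilon_eng)
epsilon_true = ln(1 + 0.232) = 0.208639
sigma_true * epsilon_true = 734.272 * 0.208639 = 153.2 MPa


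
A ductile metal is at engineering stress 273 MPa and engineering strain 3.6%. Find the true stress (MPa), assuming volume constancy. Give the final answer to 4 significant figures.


sigma_true = sigma_eng * (1 + epsilon_eng)
sigma_true = 273 * (1 + 0.036)
sigma_true = 282.8 MPa


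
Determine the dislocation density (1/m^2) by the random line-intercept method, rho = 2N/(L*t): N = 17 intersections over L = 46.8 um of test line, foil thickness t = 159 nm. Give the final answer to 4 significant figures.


rho = 2N / (L * t)
L = 46.8 um = 4.68e-05 m, t = 159 nm = 1.59e-07 m
rho = 2 * 17 / (4.68e-05 * 1.59e-07)
rho = 4.569e+12 1/m^2


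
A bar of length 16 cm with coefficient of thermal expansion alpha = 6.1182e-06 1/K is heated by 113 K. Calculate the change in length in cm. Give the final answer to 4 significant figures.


dL = L0 * alpha * dT
dL = 16 * 6.1182e-06 * 113
dL = 0.01106 cm


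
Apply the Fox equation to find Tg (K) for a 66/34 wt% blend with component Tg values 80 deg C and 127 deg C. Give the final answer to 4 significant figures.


1/Tg = w1/Tg1 + w2/Tg2 (in Kelvin)
Tg1 = 353.15 K, Tg2 = 400.15 K
1/Tg = 0.66/353.15 + 0.34/400.15
Tg = 367.8 K


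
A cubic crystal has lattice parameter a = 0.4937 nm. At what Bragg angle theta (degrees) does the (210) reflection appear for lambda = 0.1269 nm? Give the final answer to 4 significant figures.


d = a / sqrt(h^2+k^2+l^2)
d = 0.4937 / sqrt(5) = 0.220789 nm
lambda = 2*d*sin(theta)  =>  sin(theta) = lambda / (2*d)
sin(theta) = 0.1269 / (2 * 0.220789) = 0.287378
theta = 16.7 deg


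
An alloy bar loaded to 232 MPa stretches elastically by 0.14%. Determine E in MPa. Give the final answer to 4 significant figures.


E = sigma / epsilon
epsilon = 0.14% = 1.4e-03
E = 232 / 1.4e-03
E = 165700 MPa


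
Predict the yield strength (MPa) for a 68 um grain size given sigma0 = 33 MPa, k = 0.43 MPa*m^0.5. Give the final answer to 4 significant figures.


sigma_y = sigma0 + k / sqrt(d)
d = 68 um = 6.8e-05 m
sigma_y = 33 + 0.43 / sqrt(6.8e-05)
sigma_y = 85.15 MPa


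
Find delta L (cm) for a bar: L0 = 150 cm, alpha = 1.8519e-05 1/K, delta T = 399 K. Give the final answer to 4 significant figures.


dL = L0 * alpha * dT
dL = 150 * 1.8519e-05 * 399
dL = 1.108 cm


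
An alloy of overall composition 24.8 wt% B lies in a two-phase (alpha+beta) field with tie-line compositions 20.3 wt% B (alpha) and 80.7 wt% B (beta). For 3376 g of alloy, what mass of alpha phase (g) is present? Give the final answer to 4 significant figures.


f_alpha = (C_beta - C0) / (C_beta - C_alpha)
f_alpha = (80.7 - 24.8) / (80.7 - 20.3) = 0.925497
m_alpha = f_alpha * m_total = 0.925497 * 3376 = 3124 g


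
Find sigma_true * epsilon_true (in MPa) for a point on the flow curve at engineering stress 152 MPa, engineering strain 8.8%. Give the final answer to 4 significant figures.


sigma_true = sigma_eng * (1 + epsilon_eng)
sigma_true = 152 * (1 + 0.088) = 165.376 MPa
epsilon_true = ln(1 + epsilon_eng)
epsilon_true = ln(1 + 0.088) = 0.0843411
sigma_true * epsilon_true = 165.376 * 0.0843411 = 13.95 MPa


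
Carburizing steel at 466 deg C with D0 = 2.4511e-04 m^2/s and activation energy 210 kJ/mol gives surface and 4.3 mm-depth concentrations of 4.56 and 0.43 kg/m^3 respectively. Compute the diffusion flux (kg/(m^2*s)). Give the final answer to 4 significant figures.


Step 1: D = D0 * exp(-Qd/(R*T))
T = 466 + 273.15 = 739.15 K
D = 2.4511e-04 * exp(-210e3 / (8.314 * 739.15)) = 3.53537e-19 m^2/s
Step 2: J = D * (C1 - C2) / dx
J = 3.53537e-19 * (4.56 - 0.43) / 4.3e-03
J = 3.396e-16 kg/(m^2*s)


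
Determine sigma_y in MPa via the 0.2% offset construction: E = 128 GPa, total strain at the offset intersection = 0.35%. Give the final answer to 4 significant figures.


Offset strain = 0.002
Elastic strain at yield = total_strain - offset = 3.5e-03 - 0.002 = 1.5e-03
sigma_y = E * elastic_strain = 128000 * 1.5e-03
sigma_y = 192 MPa


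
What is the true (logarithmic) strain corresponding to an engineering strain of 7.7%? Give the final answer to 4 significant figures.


epsilon_true = ln(1 + epsilon_eng)
epsilon_true = ln(1 + 0.077)
epsilon_true = 0.07418


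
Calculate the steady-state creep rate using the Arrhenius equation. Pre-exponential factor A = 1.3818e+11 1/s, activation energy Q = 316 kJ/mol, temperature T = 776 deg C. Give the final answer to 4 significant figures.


rate = A * exp(-Q / (R*T))
T = 776 + 273.15 = 1049.15 K
rate = 1.3818e+11 * exp(-316e3 / (8.314 * 1049.15))
rate = 2.553e-05 1/s


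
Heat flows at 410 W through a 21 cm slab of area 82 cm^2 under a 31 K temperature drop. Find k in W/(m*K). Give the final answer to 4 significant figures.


k = Q*L / (A*dT)
L = 0.21 m, A = 8.2e-03 m^2
k = 410 * 0.21 / (8.2e-03 * 31)
k = 338.7 W/(m*K)


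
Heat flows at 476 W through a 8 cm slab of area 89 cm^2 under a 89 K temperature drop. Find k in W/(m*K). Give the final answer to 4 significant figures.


k = Q*L / (A*dT)
L = 0.08 m, A = 8.9e-03 m^2
k = 476 * 0.08 / (8.9e-03 * 89)
k = 48.07 W/(m*K)


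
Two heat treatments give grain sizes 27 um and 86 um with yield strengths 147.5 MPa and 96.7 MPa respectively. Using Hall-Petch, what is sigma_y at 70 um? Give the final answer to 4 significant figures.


sigma_y = sigma0 + k / sqrt(d)
1/sqrt(d1) = 1/sqrt(2.7e-05) = 192.45;  1/sqrt(d2) = 107.833
k = (sigma1 - sigma2) / (1/sqrt(d1) - 1/sqrt(d2)) = (147.5 - 96.7) / (192.45 - 107.833) = 0.60035 MPa*m^0.5
sigma0 = sigma1 - k/sqrt(d1) = 147.5 - 0.60035*192.45 = 31.9626 MPa
sigma_y(d3) = 31.9626 + 0.60035 / sqrt(7e-05) = 103.7 MPa


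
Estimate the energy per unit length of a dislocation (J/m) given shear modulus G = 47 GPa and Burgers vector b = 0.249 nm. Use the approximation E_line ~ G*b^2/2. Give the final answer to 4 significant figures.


E = G*b^2/2
b = 0.249 nm = 2.49e-10 m
G = 47 GPa = 4.7e+10 Pa
E = 0.5 * 4.7e+10 * (2.49e-10)^2
E = 1.457e-09 J/m


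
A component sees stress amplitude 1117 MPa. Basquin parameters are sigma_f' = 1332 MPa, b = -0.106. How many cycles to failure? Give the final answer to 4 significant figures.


sigma_a = sigma_f' * (2*Nf)^b
2*Nf = (sigma_a / sigma_f')^(1/b)
2*Nf = (1117 / 1332)^(1/-0.106)
2*Nf = 5.26304
Nf = 2.632 cycles


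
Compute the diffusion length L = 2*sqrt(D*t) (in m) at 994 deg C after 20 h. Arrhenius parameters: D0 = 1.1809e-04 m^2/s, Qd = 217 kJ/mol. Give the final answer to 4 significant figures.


Step 1: D = D0 * exp(-Qd/(R*T))
T = 1267.15 K
D = 1.1809e-04 * exp(-217e3 / (8.314 * 1267.15)) = 1.3387e-13 m^2/s
Step 2: L = 2*sqrt(D*t)
t = 20 h = 72000 s
L = 2*sqrt(1.3387e-13 * 72000) = 1.964e-04 m


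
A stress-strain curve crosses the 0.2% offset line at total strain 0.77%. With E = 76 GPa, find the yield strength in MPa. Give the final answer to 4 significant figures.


Offset strain = 0.002
Elastic strain at yield = total_strain - offset = 7.7e-03 - 0.002 = 5.7e-03
sigma_y = E * elastic_strain = 76000 * 5.7e-03
sigma_y = 433.2 MPa


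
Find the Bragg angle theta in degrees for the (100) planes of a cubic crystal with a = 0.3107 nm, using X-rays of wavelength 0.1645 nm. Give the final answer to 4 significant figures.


d = a / sqrt(h^2+k^2+l^2)
d = 0.3107 / sqrt(1) = 0.3107 nm
lambda = 2*d*sin(theta)  =>  sin(theta) = lambda / (2*d)
sin(theta) = 0.1645 / (2 * 0.3107) = 0.264725
theta = 15.35 deg


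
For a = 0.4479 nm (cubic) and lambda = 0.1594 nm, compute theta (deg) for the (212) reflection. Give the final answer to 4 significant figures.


d = a / sqrt(h^2+k^2+l^2)
d = 0.4479 / sqrt(9) = 0.1493 nm
lambda = 2*d*sin(theta)  =>  sin(theta) = lambda / (2*d)
sin(theta) = 0.1594 / (2 * 0.1493) = 0.533825
theta = 32.26 deg


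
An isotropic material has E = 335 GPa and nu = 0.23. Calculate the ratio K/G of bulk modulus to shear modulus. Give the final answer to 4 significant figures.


G = E / (2*(1+nu))
G = 335 / (2*(1+0.23)) = 136.179 GPa
K = E / (3*(1-2*nu))
K = 335 / (3*(1-2*0.23)) = 206.79 GPa
K/G = 206.79 / 136.179 = 1.519


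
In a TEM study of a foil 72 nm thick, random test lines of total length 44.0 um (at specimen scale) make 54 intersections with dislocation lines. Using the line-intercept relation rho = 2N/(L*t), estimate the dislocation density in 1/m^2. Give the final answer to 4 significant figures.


rho = 2N / (L * t)
L = 44.0 um = 4.4e-05 m, t = 72 nm = 7.2e-08 m
rho = 2 * 54 / (4.4e-05 * 7.2e-08)
rho = 3.409e+13 1/m^2


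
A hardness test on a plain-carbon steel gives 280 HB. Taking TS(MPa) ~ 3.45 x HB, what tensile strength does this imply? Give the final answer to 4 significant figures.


TS (MPa) = 3.45 * HB
TS = 3.45 * 280
TS = 966 MPa


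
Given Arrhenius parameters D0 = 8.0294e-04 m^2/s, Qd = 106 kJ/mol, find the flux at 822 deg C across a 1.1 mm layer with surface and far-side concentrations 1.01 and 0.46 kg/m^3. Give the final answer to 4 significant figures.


Step 1: D = D0 * exp(-Qd/(R*T))
T = 822 + 273.15 = 1095.15 K
D = 8.0294e-04 * exp(-106e3 / (8.314 * 1095.15)) = 7.05812e-09 m^2/s
Step 2: J = D * (C1 - C2) / dx
J = 7.05812e-09 * (1.01 - 0.46) / 1.1e-03
J = 3.529e-06 kg/(m^2*s)


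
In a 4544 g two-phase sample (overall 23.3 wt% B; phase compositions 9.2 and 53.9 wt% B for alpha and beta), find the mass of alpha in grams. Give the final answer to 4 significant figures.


f_alpha = (C_beta - C0) / (C_beta - C_alpha)
f_alpha = (53.9 - 23.3) / (53.9 - 9.2) = 0.684564
m_alpha = f_alpha * m_total = 0.684564 * 4544 = 3111 g


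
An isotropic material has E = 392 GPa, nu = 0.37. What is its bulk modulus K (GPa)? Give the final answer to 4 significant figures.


K = E / (3*(1-2*nu))
K = 392 / (3*(1-2*0.37))
K = 502.6 GPa


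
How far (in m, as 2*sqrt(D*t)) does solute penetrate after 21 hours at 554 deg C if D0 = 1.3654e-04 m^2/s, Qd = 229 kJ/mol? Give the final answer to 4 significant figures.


Step 1: D = D0 * exp(-Qd/(R*T))
T = 827.15 K
D = 1.3654e-04 * exp(-229e3 / (8.314 * 827.15)) = 4.71363e-19 m^2/s
Step 2: L = 2*sqrt(D*t)
t = 21 h = 75600 s
L = 2*sqrt(4.71363e-19 * 75600) = 3.775e-07 m


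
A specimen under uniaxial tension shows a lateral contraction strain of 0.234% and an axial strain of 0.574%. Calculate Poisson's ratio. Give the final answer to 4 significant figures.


nu = -epsilon_lat / epsilon_axial
Lateral strain is contraction (negative), so using magnitudes:
nu = 0.234 / 0.574
nu = 0.4077


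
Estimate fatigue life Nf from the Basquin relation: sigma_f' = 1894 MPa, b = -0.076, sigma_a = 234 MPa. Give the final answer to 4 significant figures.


sigma_a = sigma_f' * (2*Nf)^b
2*Nf = (sigma_a / sigma_f')^(1/b)
2*Nf = (234 / 1894)^(1/-0.076)
2*Nf = 8.90283e+11
Nf = 4.451e+11 cycles


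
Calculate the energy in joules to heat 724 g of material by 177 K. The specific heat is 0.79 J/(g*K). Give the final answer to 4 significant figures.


Q = m * cp * dT
Q = 724 * 0.79 * 177
Q = 101200 J


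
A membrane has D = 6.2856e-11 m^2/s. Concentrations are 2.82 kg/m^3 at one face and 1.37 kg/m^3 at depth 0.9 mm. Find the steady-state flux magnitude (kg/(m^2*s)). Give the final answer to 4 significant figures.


J = -D * (dC/dx) = D * (C1 - C2) / dx
J = 6.2856e-11 * (2.82 - 1.37) / 9e-04
J = 1.013e-07 kg/(m^2*s)


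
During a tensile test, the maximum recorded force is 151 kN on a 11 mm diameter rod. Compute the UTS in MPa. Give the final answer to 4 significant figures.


A0 = pi*(d/2)^2 = pi*(11/2)^2 = 95.0332 mm^2
UTS = F_max / A0 = 151*1000 / 95.0332
UTS = 1589 MPa


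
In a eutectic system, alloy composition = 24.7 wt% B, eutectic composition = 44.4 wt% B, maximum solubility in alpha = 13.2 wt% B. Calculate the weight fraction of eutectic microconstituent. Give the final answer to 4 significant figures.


f_primary = (C_e - C0) / (C_e - C_alpha_max)
f_primary = (44.4 - 24.7) / (44.4 - 13.2)
f_primary = 0.63141
f_eutectic = 1 - 0.63141 = 0.3686


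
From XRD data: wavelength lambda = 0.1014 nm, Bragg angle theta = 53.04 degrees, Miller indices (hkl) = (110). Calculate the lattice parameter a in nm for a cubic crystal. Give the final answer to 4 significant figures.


d = lambda / (2*sin(theta))
d = 0.1014 / (2*sin(53.04 deg))
d = 0.0634499 nm
a = d * sqrt(h^2+k^2+l^2) = 0.0634499 * sqrt(2)
a = 0.08973 nm


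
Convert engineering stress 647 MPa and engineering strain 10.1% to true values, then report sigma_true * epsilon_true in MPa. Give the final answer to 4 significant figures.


sigma_true = sigma_eng * (1 + epsilon_eng)
sigma_true = 647 * (1 + 0.101) = 712.347 MPa
epsilon_true = ln(1 + epsilon_eng)
epsilon_true = ln(1 + 0.101) = 0.0962189
sigma_true * epsilon_true = 712.347 * 0.0962189 = 68.54 MPa


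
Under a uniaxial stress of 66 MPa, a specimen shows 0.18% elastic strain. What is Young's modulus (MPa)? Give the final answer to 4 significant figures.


E = sigma / epsilon
epsilon = 0.18% = 1.8e-03
E = 66 / 1.8e-03
E = 36670 MPa


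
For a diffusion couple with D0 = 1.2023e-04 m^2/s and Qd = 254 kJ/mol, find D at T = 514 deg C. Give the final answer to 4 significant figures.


D = D0 * exp(-Qd / (R*T))
T = 787.15 K
D = 1.2023e-04 * exp(-254e3 / (8.314 * 787.15))
D = 1.676e-21 m^2/s


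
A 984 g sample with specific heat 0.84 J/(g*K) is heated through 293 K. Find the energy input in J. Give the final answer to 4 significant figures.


Q = m * cp * dT
Q = 984 * 0.84 * 293
Q = 242200 J


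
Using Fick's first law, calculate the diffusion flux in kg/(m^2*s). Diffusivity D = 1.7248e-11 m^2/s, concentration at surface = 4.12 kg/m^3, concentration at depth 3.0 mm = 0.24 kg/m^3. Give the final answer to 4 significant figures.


J = -D * (dC/dx) = D * (C1 - C2) / dx
J = 1.7248e-11 * (4.12 - 0.24) / 3e-03
J = 2.231e-08 kg/(m^2*s)


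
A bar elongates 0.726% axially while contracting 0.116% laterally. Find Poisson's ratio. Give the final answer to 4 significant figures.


nu = -epsilon_lat / epsilon_axial
Lateral strain is contraction (negative), so using magnitudes:
nu = 0.116 / 0.726
nu = 0.1598
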